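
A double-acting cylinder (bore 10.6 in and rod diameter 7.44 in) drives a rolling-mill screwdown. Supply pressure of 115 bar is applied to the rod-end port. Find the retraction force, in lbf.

Rod-side annular area A_ann = π/4 × (10.6² − 7.44²) = 44.77 in^2
On retraction the pressure acts on the annular area (bore minus rod).
F = P × A_ann

F ≈ 74700 lbf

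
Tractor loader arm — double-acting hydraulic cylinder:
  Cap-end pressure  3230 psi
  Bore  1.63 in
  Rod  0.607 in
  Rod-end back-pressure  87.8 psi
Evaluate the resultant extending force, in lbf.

F ≈ 6580 lbf

Cap-side area A_cap = π/4 × (1.63 in)² = 2.087 in^2
Rod-side annular area A_ann = π/4 × (1.63² − 0.607²) = 1.797 in^2
Net thrust = P_cap·A_cap − P_rod·A_ann = 6740 lbf − 157.8 lbf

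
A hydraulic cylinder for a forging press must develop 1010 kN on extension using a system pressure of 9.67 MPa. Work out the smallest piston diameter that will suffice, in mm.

Extension force acts on the full piston face: F = P × (π/4)D².
D = √(4F / (πP)) = √(4 × 1010 kN / (π × 9.67 MPa))

D ≈ 365 mm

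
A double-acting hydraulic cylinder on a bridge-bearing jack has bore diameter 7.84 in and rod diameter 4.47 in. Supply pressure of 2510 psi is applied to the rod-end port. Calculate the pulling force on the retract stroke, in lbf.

F ≈ 81800 lbf

Rod-side annular area A_ann = π/4 × (7.84² − 4.47²) = 32.58 in^2
On retraction the pressure acts on the annular area (bore minus rod).
F = P × A_ann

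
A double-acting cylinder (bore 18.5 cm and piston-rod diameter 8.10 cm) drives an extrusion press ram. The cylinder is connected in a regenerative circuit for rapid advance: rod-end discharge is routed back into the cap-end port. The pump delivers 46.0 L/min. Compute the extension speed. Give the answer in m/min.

In regeneration the rod-end outflow joins the pump flow into the cap end, so the net volume the pump must supply per unit advance equals the rod cross-section area.
Rod cross-section A_rod = π/4 × (8.10 cm)² = 51.53 cm^2
v = Q_pump / A_rod

v ≈ 8.93 m/min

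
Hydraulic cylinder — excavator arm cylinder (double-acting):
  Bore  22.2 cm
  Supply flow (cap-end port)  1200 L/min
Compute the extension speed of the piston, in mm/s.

v ≈ 517 mm/s

Cap-side area A_cap = π/4 × (22.2 cm)² = 387.1 cm^2
v = Q / A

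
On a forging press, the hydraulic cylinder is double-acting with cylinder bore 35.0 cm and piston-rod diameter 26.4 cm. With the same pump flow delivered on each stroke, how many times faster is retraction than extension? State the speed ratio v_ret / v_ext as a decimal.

v_ret/v_ext ≈ 2.32

Cap-side area A_cap = π/4 × (35.0 cm)² = 962.1 cm^2
Rod-side annular area A_ann = π/4 × (35.0² − 26.4²) = 414.7 cm^2
For equal Q, v ∝ 1/A, so v_ret/v_ext = A_cap/A_ann.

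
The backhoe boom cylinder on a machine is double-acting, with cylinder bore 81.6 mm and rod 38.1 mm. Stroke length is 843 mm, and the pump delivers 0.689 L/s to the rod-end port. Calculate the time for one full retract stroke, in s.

Rod-side annular area A_ann = π/4 × (81.6² − 38.1²) = 4090 mm^2
Swept volume V = A × L; t = V / Q = A·L / Q

t ≈ 5.00 s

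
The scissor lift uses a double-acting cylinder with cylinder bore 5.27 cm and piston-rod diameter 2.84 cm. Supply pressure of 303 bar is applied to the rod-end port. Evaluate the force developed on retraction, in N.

F ≈ 46900 N

Rod-side annular area A_ann = π/4 × (5.27² − 2.84²) = 15.48 cm^2
On retraction the pressure acts on the annular area (bore minus rod).
F = P × A_ann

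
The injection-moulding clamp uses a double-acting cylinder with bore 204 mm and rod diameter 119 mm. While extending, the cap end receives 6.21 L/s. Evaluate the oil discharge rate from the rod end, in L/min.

Q_out ≈ 246 L/min

Cap-side area A_cap = π/4 × (204 mm)² = 32690 mm^2
Rod-side annular area A_ann = π/4 × (204² − 119²) = 21560 mm^2
Piston speed v = Q_in/A_cap; rod-end outflow Q_out = v × A_ann = Q_in × A_ann/A_cap.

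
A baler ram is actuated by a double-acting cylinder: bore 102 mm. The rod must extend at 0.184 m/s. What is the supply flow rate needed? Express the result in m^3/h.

Cap-side area A_cap = π/4 × (102 mm)² = 8171 mm^2
Q = A × v

Q ≈ 5.41 m^3/h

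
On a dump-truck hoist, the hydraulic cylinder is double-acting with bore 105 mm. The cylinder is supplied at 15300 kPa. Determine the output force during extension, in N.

F ≈ 1.32e5 N

Cap-side area A_cap = π/4 × (105 mm)² = 8659 mm^2
F = P × A_cap = 15300 kPa × A_cap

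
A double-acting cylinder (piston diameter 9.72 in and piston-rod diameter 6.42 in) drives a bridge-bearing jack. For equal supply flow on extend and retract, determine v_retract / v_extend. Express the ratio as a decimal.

v_ret/v_ext ≈ 1.77

Cap-side area A_cap = π/4 × (9.72 in)² = 74.20 in^2
Rod-side annular area A_ann = π/4 × (9.72² − 6.42²) = 41.83 in^2
For equal Q, v ∝ 1/A, so v_ret/v_ext = A_cap/A_ann.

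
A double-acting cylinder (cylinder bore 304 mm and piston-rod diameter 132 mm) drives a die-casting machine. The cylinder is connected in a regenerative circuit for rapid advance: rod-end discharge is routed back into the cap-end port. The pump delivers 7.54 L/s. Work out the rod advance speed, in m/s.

v ≈ 0.551 m/s

In regeneration the rod-end outflow joins the pump flow into the cap end, so the net volume the pump must supply per unit advance equals the rod cross-section area.
Rod cross-section A_rod = π/4 × (132 mm)² = 13680 mm^2
v = Q_pump / A_rod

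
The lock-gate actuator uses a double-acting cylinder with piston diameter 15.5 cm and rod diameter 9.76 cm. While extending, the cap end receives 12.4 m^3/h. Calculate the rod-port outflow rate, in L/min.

Cap-side area A_cap = π/4 × (15.5 cm)² = 188.7 cm^2
Rod-side annular area A_ann = π/4 × (15.5² − 9.76²) = 113.9 cm^2
Piston speed v = Q_in/A_cap; rod-end outflow Q_out = v × A_ann = Q_in × A_ann/A_cap.

Q_out ≈ 125 L/min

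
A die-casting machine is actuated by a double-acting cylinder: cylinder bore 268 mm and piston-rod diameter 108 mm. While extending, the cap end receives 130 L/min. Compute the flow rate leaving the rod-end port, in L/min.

Cap-side area A_cap = π/4 × (268 mm)² = 56410 mm^2
Rod-side annular area A_ann = π/4 × (268² − 108²) = 47250 mm^2
Piston speed v = Q_in/A_cap; rod-end outflow Q_out = v × A_ann = Q_in × A_ann/A_cap.

Q_out ≈ 109 L/min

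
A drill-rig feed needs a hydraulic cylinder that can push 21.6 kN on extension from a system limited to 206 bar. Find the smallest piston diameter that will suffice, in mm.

D ≈ 36.5 mm

Extension force acts on the full piston face: F = P × (π/4)D².
D = √(4F / (πP)) = √(4 × 21.6 kN / (π × 206 bar))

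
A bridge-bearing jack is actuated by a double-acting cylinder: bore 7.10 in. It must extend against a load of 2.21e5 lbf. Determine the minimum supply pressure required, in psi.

P ≈ 5580 psi

Cap-side area A_cap = π/4 × (7.10 in)² = 39.59 in^2
P = F / A = 2.21e5 lbf / A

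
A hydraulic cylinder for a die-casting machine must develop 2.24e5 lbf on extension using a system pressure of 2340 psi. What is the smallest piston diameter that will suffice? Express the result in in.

Extension force acts on the full piston face: F = P × (π/4)D².
D = √(4F / (πP)) = √(4 × 2.24e5 lbf / (π × 2340 psi))

D ≈ 11.0 in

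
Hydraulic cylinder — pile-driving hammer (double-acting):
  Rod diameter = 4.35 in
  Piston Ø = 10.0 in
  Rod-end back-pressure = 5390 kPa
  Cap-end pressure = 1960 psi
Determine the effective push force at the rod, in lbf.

Cap-side area A_cap = π/4 × (10.0 in)² = 78.54 in^2
Rod-side annular area A_ann = π/4 × (10.0² − 4.35²) = 63.68 in^2
Net thrust = P_cap·A_cap − P_rod·A_ann = 1.539e5 lbf − 49780 lbf

F ≈ 1.04e5 lbf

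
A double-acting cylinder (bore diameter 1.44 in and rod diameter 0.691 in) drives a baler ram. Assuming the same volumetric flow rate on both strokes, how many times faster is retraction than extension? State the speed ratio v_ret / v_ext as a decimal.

Cap-side area A_cap = π/4 × (1.44 in)² = 1.629 in^2
Rod-side annular area A_ann = π/4 × (1.44² − 0.691²) = 1.254 in^2
For equal Q, v ∝ 1/A, so v_ret/v_ext = A_cap/A_ann.

v_ret/v_ext ≈ 1.30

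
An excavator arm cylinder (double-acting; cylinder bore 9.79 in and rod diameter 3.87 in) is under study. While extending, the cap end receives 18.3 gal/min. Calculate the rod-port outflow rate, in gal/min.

Cap-side area A_cap = π/4 × (9.79 in)² = 75.28 in^2
Rod-side annular area A_ann = π/4 × (9.79² − 3.87²) = 63.51 in^2
Piston speed v = Q_in/A_cap; rod-end outflow Q_out = v × A_ann = Q_in × A_ann/A_cap.

Q_out ≈ 15.4 gal/min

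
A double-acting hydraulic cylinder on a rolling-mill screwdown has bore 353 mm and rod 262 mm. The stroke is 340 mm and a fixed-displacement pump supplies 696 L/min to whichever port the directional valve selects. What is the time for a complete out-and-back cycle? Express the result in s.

Cap-side area A_cap = π/4 × (353 mm)² = 97870 mm^2
Rod-side annular area A_ann = π/4 × (353² − 262²) = 43950 mm^2
t_ext = A_cap·L/Q = 2.869 s
t_ret = A_ann·L/Q = 1.288 s
t_cycle = t_ext + t_ret

t ≈ 4.16 s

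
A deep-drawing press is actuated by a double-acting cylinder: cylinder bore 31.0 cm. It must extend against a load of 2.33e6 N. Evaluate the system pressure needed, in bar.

P ≈ 309 bar

Cap-side area A_cap = π/4 × (31.0 cm)² = 754.8 cm^2
P = F / A = 2.33e6 N / A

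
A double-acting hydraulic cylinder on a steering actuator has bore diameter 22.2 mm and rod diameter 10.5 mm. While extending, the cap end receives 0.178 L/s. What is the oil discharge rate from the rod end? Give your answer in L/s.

Q_out ≈ 0.138 L/s

Cap-side area A_cap = π/4 × (22.2 mm)² = 387.1 mm^2
Rod-side annular area A_ann = π/4 × (22.2² − 10.5²) = 300.5 mm^2
Piston speed v = Q_in/A_cap; rod-end outflow Q_out = v × A_ann = Q_in × A_ann/A_cap.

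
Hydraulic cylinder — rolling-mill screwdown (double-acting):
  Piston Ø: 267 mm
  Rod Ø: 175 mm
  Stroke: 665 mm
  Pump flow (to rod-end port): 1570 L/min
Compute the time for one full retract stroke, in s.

Rod-side annular area A_ann = π/4 × (267² − 175²) = 31940 mm^2
Swept volume V = A × L; t = V / Q = A·L / Q

t ≈ 0.812 s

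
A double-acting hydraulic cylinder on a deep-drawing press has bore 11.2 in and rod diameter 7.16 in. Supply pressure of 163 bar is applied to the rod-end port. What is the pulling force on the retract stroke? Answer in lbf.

Rod-side annular area A_ann = π/4 × (11.2² − 7.16²) = 58.26 in^2
On retraction the pressure acts on the annular area (bore minus rod).
F = P × A_ann

F ≈ 1.38e5 lbf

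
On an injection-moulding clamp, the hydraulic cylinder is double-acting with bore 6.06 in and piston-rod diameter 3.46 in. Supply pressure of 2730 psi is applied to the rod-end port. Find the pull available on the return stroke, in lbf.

F ≈ 53100 lbf

Rod-side annular area A_ann = π/4 × (6.06² − 3.46²) = 19.44 in^2
On retraction the pressure acts on the annular area (bore minus rod).
F = P × A_ann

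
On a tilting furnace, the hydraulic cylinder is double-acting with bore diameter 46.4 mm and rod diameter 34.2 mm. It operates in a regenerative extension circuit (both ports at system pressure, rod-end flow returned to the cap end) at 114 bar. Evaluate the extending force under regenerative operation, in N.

With equal pressure on both faces, forces on the annular region cancel; the net push is pressure × rod cross-section.
Rod cross-section A_rod = π/4 × (34.2 mm)² = 918.6 mm^2
F = P × A_rod

F ≈ 10500 N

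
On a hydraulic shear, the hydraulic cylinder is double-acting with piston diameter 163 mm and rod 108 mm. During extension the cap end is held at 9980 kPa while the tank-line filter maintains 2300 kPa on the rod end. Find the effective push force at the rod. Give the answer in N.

F ≈ 1.81e5 N

Cap-side area A_cap = π/4 × (163 mm)² = 20870 mm^2
Rod-side annular area A_ann = π/4 × (163² − 108²) = 11710 mm^2
Net thrust = P_cap·A_cap − P_rod·A_ann = 2.083e5 N − 26920 N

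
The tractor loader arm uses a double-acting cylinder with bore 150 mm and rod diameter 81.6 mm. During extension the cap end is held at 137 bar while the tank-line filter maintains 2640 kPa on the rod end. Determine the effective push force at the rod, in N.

Cap-side area A_cap = π/4 × (150 mm)² = 17670 mm^2
Rod-side annular area A_ann = π/4 × (150² − 81.6²) = 12440 mm^2
Net thrust = P_cap·A_cap − P_rod·A_ann = 2.421e5 N − 32850 N

F ≈ 2.09e5 N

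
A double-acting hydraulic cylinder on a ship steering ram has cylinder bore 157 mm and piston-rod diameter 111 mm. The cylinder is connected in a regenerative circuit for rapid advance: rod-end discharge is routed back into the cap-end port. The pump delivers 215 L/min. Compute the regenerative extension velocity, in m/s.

In regeneration the rod-end outflow joins the pump flow into the cap end, so the net volume the pump must supply per unit advance equals the rod cross-section area.
Rod cross-section A_rod = π/4 × (111 mm)² = 9677 mm^2
v = Q_pump / A_rod

v ≈ 0.370 m/s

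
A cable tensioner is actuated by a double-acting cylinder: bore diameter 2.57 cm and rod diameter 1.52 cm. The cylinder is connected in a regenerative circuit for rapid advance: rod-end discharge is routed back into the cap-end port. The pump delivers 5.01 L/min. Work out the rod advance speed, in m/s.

v ≈ 0.460 m/s

In regeneration the rod-end outflow joins the pump flow into the cap end, so the net volume the pump must supply per unit advance equals the rod cross-section area.
Rod cross-section A_rod = π/4 × (1.52 cm)² = 1.815 cm^2
v = Q_pump / A_rod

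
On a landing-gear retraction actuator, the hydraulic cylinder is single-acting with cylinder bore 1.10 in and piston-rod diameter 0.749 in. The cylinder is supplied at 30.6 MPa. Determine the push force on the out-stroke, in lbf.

Cap-side area A_cap = π/4 × (1.10 in)² = 0.9503 in^2
F = P × A_cap = 30.6 MPa × A_cap

F ≈ 4220 lbf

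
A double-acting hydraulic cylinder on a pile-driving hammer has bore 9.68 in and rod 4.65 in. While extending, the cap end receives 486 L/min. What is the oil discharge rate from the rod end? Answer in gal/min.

Q_out ≈ 98.8 gal/min

Cap-side area A_cap = π/4 × (9.68 in)² = 73.59 in^2
Rod-side annular area A_ann = π/4 × (9.68² − 4.65²) = 56.61 in^2
Piston speed v = Q_in/A_cap; rod-end outflow Q_out = v × A_ann = Q_in × A_ann/A_cap.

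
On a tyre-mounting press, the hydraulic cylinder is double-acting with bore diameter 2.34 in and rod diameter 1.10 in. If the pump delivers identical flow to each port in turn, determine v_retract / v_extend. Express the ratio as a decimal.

v_ret/v_ext ≈ 1.28

Cap-side area A_cap = π/4 × (2.34 in)² = 4.301 in^2
Rod-side annular area A_ann = π/4 × (2.34² − 1.10²) = 3.350 in^2
For equal Q, v ∝ 1/A, so v_ret/v_ext = A_cap/A_ann.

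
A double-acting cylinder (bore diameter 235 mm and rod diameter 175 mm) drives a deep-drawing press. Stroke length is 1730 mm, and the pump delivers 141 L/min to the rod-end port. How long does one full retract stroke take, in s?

Rod-side annular area A_ann = π/4 × (235² − 175²) = 19320 mm^2
Swept volume V = A × L; t = V / Q = A·L / Q

t ≈ 14.2 s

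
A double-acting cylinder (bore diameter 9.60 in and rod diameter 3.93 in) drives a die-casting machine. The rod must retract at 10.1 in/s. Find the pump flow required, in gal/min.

Q ≈ 158 gal/min

Rod-side annular area A_ann = π/4 × (9.60² − 3.93²) = 60.25 in^2
Q = A × v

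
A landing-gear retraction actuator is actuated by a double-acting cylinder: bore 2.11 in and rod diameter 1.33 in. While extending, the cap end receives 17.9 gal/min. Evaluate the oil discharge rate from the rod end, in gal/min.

Q_out ≈ 10.8 gal/min

Cap-side area A_cap = π/4 × (2.11 in)² = 3.497 in^2
Rod-side annular area A_ann = π/4 × (2.11² − 1.33²) = 2.107 in^2
Piston speed v = Q_in/A_cap; rod-end outflow Q_out = v × A_ann = Q_in × A_ann/A_cap.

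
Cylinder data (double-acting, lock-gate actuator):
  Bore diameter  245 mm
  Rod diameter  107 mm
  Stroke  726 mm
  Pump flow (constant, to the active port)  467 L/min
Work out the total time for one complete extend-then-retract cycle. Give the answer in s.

t ≈ 7.96 s

Cap-side area A_cap = π/4 × (245 mm)² = 47140 mm^2
Rod-side annular area A_ann = π/4 × (245² − 107²) = 38150 mm^2
t_ext = A_cap·L/Q = 4.397 s
t_ret = A_ann·L/Q = 3.559 s
t_cycle = t_ext + t_ret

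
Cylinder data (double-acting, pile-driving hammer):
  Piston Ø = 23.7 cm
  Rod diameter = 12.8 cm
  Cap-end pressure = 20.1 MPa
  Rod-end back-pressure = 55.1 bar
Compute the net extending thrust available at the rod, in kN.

Cap-side area A_cap = π/4 × (23.7 cm)² = 441.2 cm^2
Rod-side annular area A_ann = π/4 × (23.7² − 12.8²) = 312.5 cm^2
Net thrust = P_cap·A_cap − P_rod·A_ann = 886.7 kN − 172.2 kN

F ≈ 715 kN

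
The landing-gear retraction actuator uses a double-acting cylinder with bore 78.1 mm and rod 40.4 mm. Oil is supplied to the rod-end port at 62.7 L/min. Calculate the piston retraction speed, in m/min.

v ≈ 17.9 m/min

Rod-side annular area A_ann = π/4 × (78.1² − 40.4²) = 3509 mm^2
Flow into the rod-end port fills the annular volume.
v = Q / A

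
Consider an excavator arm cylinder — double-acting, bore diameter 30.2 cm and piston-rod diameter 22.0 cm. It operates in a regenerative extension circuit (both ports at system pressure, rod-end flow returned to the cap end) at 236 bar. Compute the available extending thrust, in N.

With equal pressure on both faces, forces on the annular region cancel; the net push is pressure × rod cross-section.
Rod cross-section A_rod = π/4 × (22.0 cm)² = 380.1 cm^2
F = P × A_rod

F ≈ 8.97e5 N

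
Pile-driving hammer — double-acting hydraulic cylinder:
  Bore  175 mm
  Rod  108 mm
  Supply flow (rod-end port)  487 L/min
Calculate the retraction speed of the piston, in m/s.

v ≈ 0.545 m/s

Rod-side annular area A_ann = π/4 × (175² − 108²) = 14890 mm^2
Flow into the rod-end port fills the annular volume.
v = Q / A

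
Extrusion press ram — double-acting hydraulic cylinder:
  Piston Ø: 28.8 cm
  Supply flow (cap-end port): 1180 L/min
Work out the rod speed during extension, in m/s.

Cap-side area A_cap = π/4 × (28.8 cm)² = 651.4 cm^2
v = Q / A

v ≈ 0.302 m/s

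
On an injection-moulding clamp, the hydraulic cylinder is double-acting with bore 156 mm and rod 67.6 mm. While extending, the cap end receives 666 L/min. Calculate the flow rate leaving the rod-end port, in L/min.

Cap-side area A_cap = π/4 × (156 mm)² = 19110 mm^2
Rod-side annular area A_ann = π/4 × (156² − 67.6²) = 15520 mm^2
Piston speed v = Q_in/A_cap; rod-end outflow Q_out = v × A_ann = Q_in × A_ann/A_cap.

Q_out ≈ 541 L/min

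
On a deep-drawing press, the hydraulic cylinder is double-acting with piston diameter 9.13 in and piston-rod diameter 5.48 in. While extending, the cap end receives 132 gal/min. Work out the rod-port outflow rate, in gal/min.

Q_out ≈ 84.4 gal/min

Cap-side area A_cap = π/4 × (9.13 in)² = 65.47 in^2
Rod-side annular area A_ann = π/4 × (9.13² − 5.48²) = 41.88 in^2
Piston speed v = Q_in/A_cap; rod-end outflow Q_out = v × A_ann = Q_in × A_ann/A_cap.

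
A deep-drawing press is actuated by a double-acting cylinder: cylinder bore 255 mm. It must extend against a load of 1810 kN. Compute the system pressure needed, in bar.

Cap-side area A_cap = π/4 × (255 mm)² = 51070 mm^2
P = F / A = 1810 kN / A

P ≈ 354 bar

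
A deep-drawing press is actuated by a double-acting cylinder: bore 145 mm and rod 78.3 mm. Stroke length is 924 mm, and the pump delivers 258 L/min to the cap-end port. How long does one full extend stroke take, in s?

Cap-side area A_cap = π/4 × (145 mm)² = 16510 mm^2
Swept volume V = A × L; t = V / Q = A·L / Q

t ≈ 3.55 s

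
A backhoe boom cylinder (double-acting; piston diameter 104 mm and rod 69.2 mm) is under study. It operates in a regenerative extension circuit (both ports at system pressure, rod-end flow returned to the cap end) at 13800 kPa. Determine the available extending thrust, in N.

With equal pressure on both faces, forces on the annular region cancel; the net push is pressure × rod cross-section.
Rod cross-section A_rod = π/4 × (69.2 mm)² = 3761 mm^2
F = P × A_rod

F ≈ 51900 N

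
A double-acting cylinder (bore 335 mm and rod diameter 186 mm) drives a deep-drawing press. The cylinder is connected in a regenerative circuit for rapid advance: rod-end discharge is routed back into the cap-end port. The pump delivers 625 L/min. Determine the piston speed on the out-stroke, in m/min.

In regeneration the rod-end outflow joins the pump flow into the cap end, so the net volume the pump must supply per unit advance equals the rod cross-section area.
Rod cross-section A_rod = π/4 × (186 mm)² = 27170 mm^2
v = Q_pump / A_rod

v ≈ 23.0 m/min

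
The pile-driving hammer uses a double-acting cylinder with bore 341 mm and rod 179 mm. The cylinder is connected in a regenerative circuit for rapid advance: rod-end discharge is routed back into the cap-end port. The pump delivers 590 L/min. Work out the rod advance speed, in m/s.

In regeneration the rod-end outflow joins the pump flow into the cap end, so the net volume the pump must supply per unit advance equals the rod cross-section area.
Rod cross-section A_rod = π/4 × (179 mm)² = 25160 mm^2
v = Q_pump / A_rod

v ≈ 0.391 m/s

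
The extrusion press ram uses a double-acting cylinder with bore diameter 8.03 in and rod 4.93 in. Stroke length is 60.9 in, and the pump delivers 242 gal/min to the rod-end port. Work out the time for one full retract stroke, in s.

Rod-side annular area A_ann = π/4 × (8.03² − 4.93²) = 31.55 in^2
Swept volume V = A × L; t = V / Q = A·L / Q

t ≈ 2.06 s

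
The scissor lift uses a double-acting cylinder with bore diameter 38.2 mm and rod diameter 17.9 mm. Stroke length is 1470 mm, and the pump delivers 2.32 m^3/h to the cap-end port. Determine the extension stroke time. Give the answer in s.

Cap-side area A_cap = π/4 × (38.2 mm)² = 1146 mm^2
Swept volume V = A × L; t = V / Q = A·L / Q

t ≈ 2.61 s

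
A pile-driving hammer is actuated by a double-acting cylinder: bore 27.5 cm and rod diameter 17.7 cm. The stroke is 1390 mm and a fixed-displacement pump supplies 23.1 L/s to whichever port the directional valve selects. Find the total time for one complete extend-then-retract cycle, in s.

Cap-side area A_cap = π/4 × (27.5 cm)² = 594.0 cm^2
Rod-side annular area A_ann = π/4 × (27.5² − 17.7²) = 347.9 cm^2
t_ext = A_cap·L/Q = 3.574 s
t_ret = A_ann·L/Q = 2.093 s
t_cycle = t_ext + t_ret

t ≈ 5.67 s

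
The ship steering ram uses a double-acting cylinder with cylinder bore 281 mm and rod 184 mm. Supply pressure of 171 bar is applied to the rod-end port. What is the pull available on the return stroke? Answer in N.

F ≈ 6.06e5 N

Rod-side annular area A_ann = π/4 × (281² − 184²) = 35430 mm^2
On retraction the pressure acts on the annular area (bore minus rod).
F = P × A_ann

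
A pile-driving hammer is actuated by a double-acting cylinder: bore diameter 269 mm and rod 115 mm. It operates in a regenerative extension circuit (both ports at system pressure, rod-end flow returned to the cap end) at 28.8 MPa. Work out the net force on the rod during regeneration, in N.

With equal pressure on both faces, forces on the annular region cancel; the net push is pressure × rod cross-section.
Rod cross-section A_rod = π/4 × (115 mm)² = 10390 mm^2
F = P × A_rod

F ≈ 2.99e5 N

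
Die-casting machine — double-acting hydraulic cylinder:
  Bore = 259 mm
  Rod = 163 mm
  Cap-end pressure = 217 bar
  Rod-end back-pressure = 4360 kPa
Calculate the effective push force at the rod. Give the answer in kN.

Cap-side area A_cap = π/4 × (259 mm)² = 52690 mm^2
Rod-side annular area A_ann = π/4 × (259² − 163²) = 31820 mm^2
Net thrust = P_cap·A_cap − P_rod·A_ann = 1143 kN − 138.7 kN

F ≈ 1000 kN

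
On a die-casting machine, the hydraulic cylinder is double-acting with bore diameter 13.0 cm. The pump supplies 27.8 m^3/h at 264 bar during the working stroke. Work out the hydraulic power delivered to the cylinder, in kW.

Hydraulic power = P × Q

W ≈ 204 kW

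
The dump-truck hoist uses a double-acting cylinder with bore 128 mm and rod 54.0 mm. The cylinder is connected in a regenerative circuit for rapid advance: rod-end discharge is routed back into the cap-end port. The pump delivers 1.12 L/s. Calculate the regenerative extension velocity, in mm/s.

In regeneration the rod-end outflow joins the pump flow into the cap end, so the net volume the pump must supply per unit advance equals the rod cross-section area.
Rod cross-section A_rod = π/4 × (54.0 mm)² = 2290 mm^2
v = Q_pump / A_rod

v ≈ 489 mm/s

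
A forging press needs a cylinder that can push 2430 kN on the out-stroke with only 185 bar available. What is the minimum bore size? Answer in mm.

D ≈ 409 mm

Extension force acts on the full piston face: F = P × (π/4)D².
D = √(4F / (πP)) = √(4 × 2430 kN / (π × 185 bar))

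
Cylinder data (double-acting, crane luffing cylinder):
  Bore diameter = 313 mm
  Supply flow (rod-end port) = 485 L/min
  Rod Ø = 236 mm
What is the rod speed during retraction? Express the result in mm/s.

Rod-side annular area A_ann = π/4 × (313² − 236²) = 33200 mm^2
Flow into the rod-end port fills the annular volume.
v = Q / A

v ≈ 243 mm/s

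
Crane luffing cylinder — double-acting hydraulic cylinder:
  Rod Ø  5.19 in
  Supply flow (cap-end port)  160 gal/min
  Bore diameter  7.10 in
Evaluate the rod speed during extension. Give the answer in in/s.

Cap-side area A_cap = π/4 × (7.10 in)² = 39.59 in^2
v = Q / A

v ≈ 15.6 in/s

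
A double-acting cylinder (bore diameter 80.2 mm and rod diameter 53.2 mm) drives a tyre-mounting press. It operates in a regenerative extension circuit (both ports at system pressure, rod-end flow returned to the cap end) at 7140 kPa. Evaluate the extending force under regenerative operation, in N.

F ≈ 15900 N

With equal pressure on both faces, forces on the annular region cancel; the net push is pressure × rod cross-section.
Rod cross-section A_rod = π/4 × (53.2 mm)² = 2223 mm^2
F = P × A_rod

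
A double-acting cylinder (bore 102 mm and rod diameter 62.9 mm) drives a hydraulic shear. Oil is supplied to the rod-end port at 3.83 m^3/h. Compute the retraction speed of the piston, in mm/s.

Rod-side annular area A_ann = π/4 × (102² − 62.9²) = 5064 mm^2
Flow into the rod-end port fills the annular volume.
v = Q / A

v ≈ 210 mm/s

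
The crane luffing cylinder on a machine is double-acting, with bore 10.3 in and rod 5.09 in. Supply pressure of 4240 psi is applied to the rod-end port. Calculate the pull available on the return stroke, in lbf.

Rod-side annular area A_ann = π/4 × (10.3² − 5.09²) = 62.97 in^2
On retraction the pressure acts on the annular area (bore minus rod).
F = P × A_ann

F ≈ 2.67e5 lbf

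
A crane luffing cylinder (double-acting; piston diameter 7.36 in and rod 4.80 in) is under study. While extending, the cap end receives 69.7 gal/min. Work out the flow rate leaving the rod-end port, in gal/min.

Cap-side area A_cap = π/4 × (7.36 in)² = 42.54 in^2
Rod-side annular area A_ann = π/4 × (7.36² − 4.80²) = 24.45 in^2
Piston speed v = Q_in/A_cap; rod-end outflow Q_out = v × A_ann = Q_in × A_ann/A_cap.

Q_out ≈ 40.1 gal/min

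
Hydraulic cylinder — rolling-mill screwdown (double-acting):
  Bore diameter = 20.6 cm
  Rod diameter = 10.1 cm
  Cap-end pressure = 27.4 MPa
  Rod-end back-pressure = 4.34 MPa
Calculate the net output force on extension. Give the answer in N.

F ≈ 8.03e5 N

Cap-side area A_cap = π/4 × (20.6 cm)² = 333.3 cm^2
Rod-side annular area A_ann = π/4 × (20.6² − 10.1²) = 253.2 cm^2
Net thrust = P_cap·A_cap − P_rod·A_ann = 9.132e5 N − 1.099e5 N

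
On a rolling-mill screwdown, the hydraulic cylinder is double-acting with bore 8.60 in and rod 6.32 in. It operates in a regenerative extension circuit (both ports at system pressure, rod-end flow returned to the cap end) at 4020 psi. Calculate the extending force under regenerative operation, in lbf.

With equal pressure on both faces, forces on the annular region cancel; the net push is pressure × rod cross-section.
Rod cross-section A_rod = π/4 × (6.32 in)² = 31.37 in^2
F = P × A_rod

F ≈ 1.26e5 lbf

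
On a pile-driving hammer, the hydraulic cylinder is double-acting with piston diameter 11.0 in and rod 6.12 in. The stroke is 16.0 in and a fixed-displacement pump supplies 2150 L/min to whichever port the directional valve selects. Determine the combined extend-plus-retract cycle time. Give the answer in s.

t ≈ 1.18 s

Cap-side area A_cap = π/4 × (11.0 in)² = 95.03 in^2
Rod-side annular area A_ann = π/4 × (11.0² − 6.12²) = 65.62 in^2
t_ext = A_cap·L/Q = 0.6954 s
t_ret = A_ann·L/Q = 0.4801 s
t_cycle = t_ext + t_ret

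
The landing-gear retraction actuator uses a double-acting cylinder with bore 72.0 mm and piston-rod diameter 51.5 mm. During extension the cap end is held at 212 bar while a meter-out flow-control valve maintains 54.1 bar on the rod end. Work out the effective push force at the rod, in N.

F ≈ 75600 N

Cap-side area A_cap = π/4 × (72.0 mm)² = 4072 mm^2
Rod-side annular area A_ann = π/4 × (72.0² − 51.5²) = 1988 mm^2
Net thrust = P_cap·A_cap − P_rod·A_ann = 86320 N − 10760 N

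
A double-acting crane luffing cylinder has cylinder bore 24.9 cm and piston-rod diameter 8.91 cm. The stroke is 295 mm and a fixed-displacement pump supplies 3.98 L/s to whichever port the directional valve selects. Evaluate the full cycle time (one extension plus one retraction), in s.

Cap-side area A_cap = π/4 × (24.9 cm)² = 487.0 cm^2
Rod-side annular area A_ann = π/4 × (24.9² − 8.91²) = 424.6 cm^2
t_ext = A_cap·L/Q = 3.609 s
t_ret = A_ann·L/Q = 3.147 s
t_cycle = t_ext + t_ret

t ≈ 6.76 s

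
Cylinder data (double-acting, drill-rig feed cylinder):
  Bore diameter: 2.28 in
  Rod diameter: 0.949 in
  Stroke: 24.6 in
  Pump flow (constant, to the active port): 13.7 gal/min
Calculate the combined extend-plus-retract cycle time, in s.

t ≈ 3.48 s

Cap-side area A_cap = π/4 × (2.28 in)² = 4.083 in^2
Rod-side annular area A_ann = π/4 × (2.28² − 0.949²) = 3.375 in^2
t_ext = A_cap·L/Q = 1.904 s
t_ret = A_ann·L/Q = 1.574 s
t_cycle = t_ext + t_ret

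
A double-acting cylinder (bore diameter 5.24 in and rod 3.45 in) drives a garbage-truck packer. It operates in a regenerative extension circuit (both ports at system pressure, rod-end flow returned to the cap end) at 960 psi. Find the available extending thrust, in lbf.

With equal pressure on both faces, forces on the annular region cancel; the net push is pressure × rod cross-section.
Rod cross-section A_rod = π/4 × (3.45 in)² = 9.348 in^2
F = P × A_rod

F ≈ 8970 lbf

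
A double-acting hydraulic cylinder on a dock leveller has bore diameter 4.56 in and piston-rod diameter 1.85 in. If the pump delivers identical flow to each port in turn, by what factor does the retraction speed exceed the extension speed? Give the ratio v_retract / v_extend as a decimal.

v_ret/v_ext ≈ 1.20

Cap-side area A_cap = π/4 × (4.56 in)² = 16.33 in^2
Rod-side annular area A_ann = π/4 × (4.56² − 1.85²) = 13.64 in^2
For equal Q, v ∝ 1/A, so v_ret/v_ext = A_cap/A_ann.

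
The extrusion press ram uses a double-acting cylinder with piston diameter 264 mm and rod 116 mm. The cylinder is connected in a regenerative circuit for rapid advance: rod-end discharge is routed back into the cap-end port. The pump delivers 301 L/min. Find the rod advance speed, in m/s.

In regeneration the rod-end outflow joins the pump flow into the cap end, so the net volume the pump must supply per unit advance equals the rod cross-section area.
Rod cross-section A_rod = π/4 × (116 mm)² = 10570 mm^2
v = Q_pump / A_rod

v ≈ 0.475 m/s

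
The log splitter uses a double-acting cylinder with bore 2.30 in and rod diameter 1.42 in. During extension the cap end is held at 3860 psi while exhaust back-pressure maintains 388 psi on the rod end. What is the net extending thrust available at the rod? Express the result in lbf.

F ≈ 15000 lbf

Cap-side area A_cap = π/4 × (2.30 in)² = 4.155 in^2
Rod-side annular area A_ann = π/4 × (2.30² − 1.42²) = 2.571 in^2
Net thrust = P_cap·A_cap − P_rod·A_ann = 16040 lbf − 997.6 lbf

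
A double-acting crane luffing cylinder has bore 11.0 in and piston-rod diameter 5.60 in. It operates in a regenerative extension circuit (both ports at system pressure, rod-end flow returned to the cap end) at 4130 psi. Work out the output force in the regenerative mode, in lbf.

F ≈ 1.02e5 lbf

With equal pressure on both faces, forces on the annular region cancel; the net push is pressure × rod cross-section.
Rod cross-section A_rod = π/4 × (5.60 in)² = 24.63 in^2
F = P × A_rod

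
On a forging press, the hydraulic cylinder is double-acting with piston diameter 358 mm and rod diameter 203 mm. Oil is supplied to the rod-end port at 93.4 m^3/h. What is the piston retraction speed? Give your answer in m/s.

v ≈ 0.380 m/s

Rod-side annular area A_ann = π/4 × (358² − 203²) = 68290 mm^2
Flow into the rod-end port fills the annular volume.
v = Q / A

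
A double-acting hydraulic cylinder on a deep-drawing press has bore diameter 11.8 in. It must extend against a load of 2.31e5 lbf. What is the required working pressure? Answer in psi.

Cap-side area A_cap = π/4 × (11.8 in)² = 109.4 in^2
P = F / A = 2.31e5 lbf / A

P ≈ 2110 psi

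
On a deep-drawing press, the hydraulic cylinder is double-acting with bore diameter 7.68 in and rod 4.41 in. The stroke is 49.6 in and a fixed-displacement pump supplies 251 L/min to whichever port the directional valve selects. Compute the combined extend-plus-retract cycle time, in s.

t ≈ 15.0 s

Cap-side area A_cap = π/4 × (7.68 in)² = 46.32 in^2
Rod-side annular area A_ann = π/4 × (7.68² − 4.41²) = 31.05 in^2
t_ext = A_cap·L/Q = 9.001 s
t_ret = A_ann·L/Q = 6.033 s
t_cycle = t_ext + t_ret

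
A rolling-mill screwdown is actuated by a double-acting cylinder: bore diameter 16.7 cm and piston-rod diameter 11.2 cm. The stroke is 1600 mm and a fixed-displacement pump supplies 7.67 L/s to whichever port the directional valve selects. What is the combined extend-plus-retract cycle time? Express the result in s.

Cap-side area A_cap = π/4 × (16.7 cm)² = 219.0 cm^2
Rod-side annular area A_ann = π/4 × (16.7² − 11.2²) = 120.5 cm^2
t_ext = A_cap·L/Q = 4.569 s
t_ret = A_ann·L/Q = 2.514 s
t_cycle = t_ext + t_ret

t ≈ 7.08 s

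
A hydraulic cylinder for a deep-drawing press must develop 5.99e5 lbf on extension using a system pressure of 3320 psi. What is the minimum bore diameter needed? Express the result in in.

D ≈ 15.2 in

Extension force acts on the full piston face: F = P × (π/4)D².
D = √(4F / (πP)) = √(4 × 5.99e5 lbf / (π × 3320 psi))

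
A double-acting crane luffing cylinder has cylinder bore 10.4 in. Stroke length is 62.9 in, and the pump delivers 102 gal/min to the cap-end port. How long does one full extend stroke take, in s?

t ≈ 13.6 s

Cap-side area A_cap = π/4 × (10.4 in)² = 84.95 in^2
Swept volume V = A × L; t = V / Q = A·L / Q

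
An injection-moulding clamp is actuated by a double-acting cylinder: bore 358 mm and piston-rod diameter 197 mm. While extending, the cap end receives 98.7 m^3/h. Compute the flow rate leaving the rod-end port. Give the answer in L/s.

Q_out ≈ 19.1 L/s

Cap-side area A_cap = π/4 × (358 mm)² = 1.007e5 mm^2
Rod-side annular area A_ann = π/4 × (358² − 197²) = 70180 mm^2
Piston speed v = Q_in/A_cap; rod-end outflow Q_out = v × A_ann = Q_in × A_ann/A_cap.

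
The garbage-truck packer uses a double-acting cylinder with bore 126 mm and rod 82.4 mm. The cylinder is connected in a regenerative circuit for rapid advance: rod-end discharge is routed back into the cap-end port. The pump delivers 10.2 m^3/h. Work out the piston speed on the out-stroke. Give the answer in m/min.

In regeneration the rod-end outflow joins the pump flow into the cap end, so the net volume the pump must supply per unit advance equals the rod cross-section area.
Rod cross-section A_rod = π/4 × (82.4 mm)² = 5333 mm^2
v = Q_pump / A_rod

v ≈ 31.9 m/min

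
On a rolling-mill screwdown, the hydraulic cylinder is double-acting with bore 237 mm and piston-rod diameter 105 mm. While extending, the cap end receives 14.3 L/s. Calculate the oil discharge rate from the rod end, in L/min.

Cap-side area A_cap = π/4 × (237 mm)² = 44120 mm^2
Rod-side annular area A_ann = π/4 × (237² − 105²) = 35460 mm^2
Piston speed v = Q_in/A_cap; rod-end outflow Q_out = v × A_ann = Q_in × A_ann/A_cap.

Q_out ≈ 690 L/min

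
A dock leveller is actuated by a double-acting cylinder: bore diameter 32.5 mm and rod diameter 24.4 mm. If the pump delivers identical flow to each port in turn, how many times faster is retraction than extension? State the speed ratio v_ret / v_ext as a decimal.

Cap-side area A_cap = π/4 × (32.5 mm)² = 829.6 mm^2
Rod-side annular area A_ann = π/4 × (32.5² − 24.4²) = 362.0 mm^2
For equal Q, v ∝ 1/A, so v_ret/v_ext = A_cap/A_ann.

v_ret/v_ext ≈ 2.29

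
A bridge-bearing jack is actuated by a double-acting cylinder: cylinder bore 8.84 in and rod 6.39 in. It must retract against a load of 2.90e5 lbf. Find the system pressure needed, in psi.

Rod-side annular area A_ann = π/4 × (8.84² − 6.39²) = 29.31 in^2
Retraction: pressure acts on the annular area.
P = F / A = 2.90e5 lbf / A

P ≈ 9900 psi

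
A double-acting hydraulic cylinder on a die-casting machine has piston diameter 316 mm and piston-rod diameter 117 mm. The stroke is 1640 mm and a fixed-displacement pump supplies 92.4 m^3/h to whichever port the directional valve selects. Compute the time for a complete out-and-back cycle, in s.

t ≈ 9.34 s

Cap-side area A_cap = π/4 × (316 mm)² = 78430 mm^2
Rod-side annular area A_ann = π/4 × (316² − 117²) = 67680 mm^2
t_ext = A_cap·L/Q = 5.011 s
t_ret = A_ann·L/Q = 4.324 s
t_cycle = t_ext + t_ret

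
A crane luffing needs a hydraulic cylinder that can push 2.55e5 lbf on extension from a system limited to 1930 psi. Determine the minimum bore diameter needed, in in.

D ≈ 13.0 in

Extension force acts on the full piston face: F = P × (π/4)D².
D = √(4F / (πP)) = √(4 × 2.55e5 lbf / (π × 1930 psi))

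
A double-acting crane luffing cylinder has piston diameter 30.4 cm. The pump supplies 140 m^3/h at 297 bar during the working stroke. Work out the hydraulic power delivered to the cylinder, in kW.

W ≈ 1160 kW

Hydraulic power = P × Q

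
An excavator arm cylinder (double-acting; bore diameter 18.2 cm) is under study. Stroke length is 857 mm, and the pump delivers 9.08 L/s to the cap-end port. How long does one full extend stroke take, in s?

Cap-side area A_cap = π/4 × (18.2 cm)² = 260.2 cm^2
Swept volume V = A × L; t = V / Q = A·L / Q

t ≈ 2.46 s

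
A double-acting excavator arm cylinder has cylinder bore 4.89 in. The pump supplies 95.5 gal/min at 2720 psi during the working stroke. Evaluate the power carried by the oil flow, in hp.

W ≈ 152 hp

Hydraulic power = P × Q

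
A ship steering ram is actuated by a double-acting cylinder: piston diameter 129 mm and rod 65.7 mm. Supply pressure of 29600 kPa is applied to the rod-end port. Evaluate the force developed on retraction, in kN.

F ≈ 287 kN

Rod-side annular area A_ann = π/4 × (129² − 65.7²) = 9680 mm^2
On retraction the pressure acts on the annular area (bore minus rod).
F = P × A_ann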